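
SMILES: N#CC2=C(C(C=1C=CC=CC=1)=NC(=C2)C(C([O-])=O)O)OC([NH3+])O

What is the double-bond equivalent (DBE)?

Molecular formula from the SMILES: C15H13N3O5.
DoU = (2C + 2 + N − H − X)/2 = (2·15 + 2 + 3 − 13 − 0)/2 = 22/2 = 11.
(Structurally: 2 ring(s) + 9 π bond(s) = 11.)

11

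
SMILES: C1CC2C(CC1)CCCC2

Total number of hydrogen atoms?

18

Hydrogens are implicit in SMILES; fill each atom to its normal valence:
  8 × C: 2 H each → 16
  2 × C: 1 H each → 2
  Total hydrogens = 18.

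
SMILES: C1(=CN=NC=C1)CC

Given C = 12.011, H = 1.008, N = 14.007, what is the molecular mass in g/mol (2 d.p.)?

Molecular formula: C6H8N2.
M = 6×12.011 + 8×1.008 + 2×14.007 = 108.14 g/mol.

108.14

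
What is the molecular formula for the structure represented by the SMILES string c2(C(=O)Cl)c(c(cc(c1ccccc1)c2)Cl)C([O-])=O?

C14H7Cl2O3-

Heavy atoms from the SMILES: 14 C, 2 Cl, 3 O.
Implicit hydrogens by atom environment:
  7 × C (aromatic): 1 H each → 7
  5 × C (aromatic): no H
  2 × C: no H
  2 × Cl: no H
  2 × O: no H
  1 × O (charge -1): no H
  Total hydrogens = 7.
Net charge -1.
Molecular formula: C14H7Cl2O3-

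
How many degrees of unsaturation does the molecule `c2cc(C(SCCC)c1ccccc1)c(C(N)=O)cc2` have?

9

Molecular formula from the SMILES: C17H19NOS.
DoU = (2C + 2 + N − H − X)/2 = (2·17 + 2 + 1 − 19 − 0)/2 = 18/2 = 9.
(Structurally: 2 ring(s) + 7 π bond(s) = 9.)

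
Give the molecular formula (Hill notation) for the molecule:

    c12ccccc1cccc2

C10H8

Heavy atoms from the SMILES: 10 C.
Implicit hydrogens by atom environment:
  8 × C (aromatic): 1 H each → 8
  2 × C (aromatic): no H
  Total hydrogens = 8.
Molecular formula: C10H8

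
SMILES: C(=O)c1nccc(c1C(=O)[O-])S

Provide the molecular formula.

Heavy atoms from the SMILES: 7 C, 1 N, 3 O, 1 S.
Implicit hydrogens by atom environment:
  3 × C (aromatic): no H
  2 × C (aromatic): 1 H each → 2
  2 × O: no H
  1 × C: 1 H
  1 × C: no H
  1 × N (aromatic): no H
  1 × O (charge -1): no H
  1 × S: 1 H
  Total hydrogens = 4.
Net charge -1.
Molecular formula: C7H4NO3S-

C7H4NO3S-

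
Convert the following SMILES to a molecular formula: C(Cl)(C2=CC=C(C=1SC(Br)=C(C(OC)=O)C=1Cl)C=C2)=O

Heavy atoms from the SMILES: 1 Br, 13 C, 2 Cl, 3 O, 1 S.
Implicit hydrogens by atom environment:
  6 × C (aromatic): no H
  4 × C (aromatic): 1 H each → 4
  3 × O: no H
  2 × C: no H
  2 × Cl: no H
  1 × Br: no H
  1 × C: 3 H
  1 × S (aromatic): no H
  Total hydrogens = 7.
Molecular formula: C13H7BrCl2O3S

C13H7BrCl2O3S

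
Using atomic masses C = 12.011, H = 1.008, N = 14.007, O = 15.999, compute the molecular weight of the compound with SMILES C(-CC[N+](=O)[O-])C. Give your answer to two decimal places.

103.12

Molecular formula: C4H9NO2.
M = 4×12.011 + 9×1.008 + 1×14.007 + 2×15.999 = 103.12 g/mol.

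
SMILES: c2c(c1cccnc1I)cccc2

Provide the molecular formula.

Heavy atoms from the SMILES: 11 C, 1 I, 1 N.
Implicit hydrogens by atom environment:
  8 × C (aromatic): 1 H each → 8
  3 × C (aromatic): no H
  1 × I: no H
  1 × N (aromatic): no H
  Total hydrogens = 8.
Molecular formula: C11H8IN

C11H8IN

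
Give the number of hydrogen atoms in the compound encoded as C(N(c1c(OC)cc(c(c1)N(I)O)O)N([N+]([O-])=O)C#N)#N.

Hydrogens are implicit in SMILES; fill each atom to its normal valence:
  5 × N: no H
  4 × C (aromatic): no H
  2 × C (aromatic): 1 H each → 2
  2 × C: no H
  2 × O: 1 H each → 2
  2 × O: no H
  1 × C: 3 H
  1 × I: no H
  1 × N (charge +1): no H
  1 × O (charge -1): no H
  Total hydrogens = 7.

7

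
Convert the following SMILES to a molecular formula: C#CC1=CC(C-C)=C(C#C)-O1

Heavy atoms from the SMILES: 10 C, 1 O.
Implicit hydrogens by atom environment:
  3 × C (aromatic): no H
  2 × C: 1 H each → 2
  2 × C: no H
  1 × C: 3 H
  1 × C: 2 H
  1 × C (aromatic): 1 H
  1 × O (aromatic): no H
  Total hydrogens = 8.
Molecular formula: C10H8O

C10H8O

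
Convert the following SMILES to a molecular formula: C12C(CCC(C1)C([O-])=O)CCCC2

C11H17O2-

Heavy atoms from the SMILES: 11 C, 2 O.
Implicit hydrogens by atom environment:
  7 × C: 2 H each → 14
  3 × C: 1 H each → 3
  1 × C: no H
  1 × O: no H
  1 × O (charge -1): no H
  Total hydrogens = 17.
Net charge -1.
Molecular formula: C11H17O2-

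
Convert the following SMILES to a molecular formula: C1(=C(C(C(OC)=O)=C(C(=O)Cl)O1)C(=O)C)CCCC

Heavy atoms from the SMILES: 13 C, 1 Cl, 5 O.
Implicit hydrogens by atom environment:
  4 × C (aromatic): no H
  4 × O: no H
  3 × C: 3 H each → 9
  3 × C: 2 H each → 6
  3 × C: no H
  1 × Cl: no H
  1 × O (aromatic): no H
  Total hydrogens = 15.
Molecular formula: C13H15ClO5

C13H15ClO5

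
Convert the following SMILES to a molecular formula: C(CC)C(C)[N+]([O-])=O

C5H11NO2

Heavy atoms from the SMILES: 5 C, 1 N, 2 O.
Implicit hydrogens by atom environment:
  2 × C: 3 H each → 6
  2 × C: 2 H each → 4
  1 × C: 1 H
  1 × N (charge +1): no H
  1 × O: no H
  1 × O (charge -1): no H
  Total hydrogens = 11.
Molecular formula: C5H11NO2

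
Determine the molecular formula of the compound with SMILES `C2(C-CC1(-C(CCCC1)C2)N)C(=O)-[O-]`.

Heavy atoms from the SMILES: 11 C, 1 N, 2 O.
Implicit hydrogens by atom environment:
  7 × C: 2 H each → 14
  2 × C: 1 H each → 2
  2 × C: no H
  1 × N: 2 H
  1 × O: no H
  1 × O (charge -1): no H
  Total hydrogens = 18.
Net charge -1.
Molecular formula: C11H18NO2-

C11H18NO2-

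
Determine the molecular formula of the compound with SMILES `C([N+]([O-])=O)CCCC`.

Heavy atoms from the SMILES: 5 C, 1 N, 2 O.
Implicit hydrogens by atom environment:
  4 × C: 2 H each → 8
  1 × C: 3 H
  1 × N (charge +1): no H
  1 × O: no H
  1 × O (charge -1): no H
  Total hydrogens = 11.
Molecular formula: C5H11NO2

C5H11NO2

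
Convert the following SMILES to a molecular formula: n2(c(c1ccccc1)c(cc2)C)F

C11H10FN

Heavy atoms from the SMILES: 11 C, 1 F, 1 N.
Implicit hydrogens by atom environment:
  7 × C (aromatic): 1 H each → 7
  3 × C (aromatic): no H
  1 × C: 3 H
  1 × F: no H
  1 × N (aromatic): no H
  Total hydrogens = 10.
Molecular formula: C11H10FN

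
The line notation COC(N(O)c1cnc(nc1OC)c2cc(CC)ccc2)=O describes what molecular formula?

C15H17N3O4

Heavy atoms from the SMILES: 15 C, 3 N, 4 O.
Implicit hydrogens by atom environment:
  5 × C (aromatic): 1 H each → 5
  5 × C (aromatic): no H
  3 × C: 3 H each → 9
  3 × O: no H
  2 × N (aromatic): no H
  1 × C: 2 H
  1 × C: no H
  1 × N: no H
  1 × O: 1 H
  Total hydrogens = 17.
Molecular formula: C15H17N3O4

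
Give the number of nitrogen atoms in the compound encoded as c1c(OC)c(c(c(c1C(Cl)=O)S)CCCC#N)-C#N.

The symbol for nitrogen appears 2 times in the SMILES.

2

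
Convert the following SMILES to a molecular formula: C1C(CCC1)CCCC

Heavy atoms from the SMILES: 9 C.
Implicit hydrogens by atom environment:
  7 × C: 2 H each → 14
  1 × C: 3 H
  1 × C: 1 H
  Total hydrogens = 18.
Molecular formula: C9H18

C9H18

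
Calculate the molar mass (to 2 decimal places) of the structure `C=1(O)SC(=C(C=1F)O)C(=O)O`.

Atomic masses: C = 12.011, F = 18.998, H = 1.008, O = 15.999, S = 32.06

178.13

Molecular formula: C5H3FO4S.
M = 5×12.011 + 1×18.998 + 3×1.008 + 4×15.999 + 1×32.06 = 178.13 g/mol.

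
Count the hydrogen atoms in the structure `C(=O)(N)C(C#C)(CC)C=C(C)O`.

Hydrogens are implicit in SMILES; fill each atom to its normal valence:
  4 × C: no H
  2 × C: 3 H each → 6
  2 × C: 1 H each → 2
  1 × C: 2 H
  1 × N: 2 H
  1 × O: 1 H
  1 × O: no H
  Total hydrogens = 13.

13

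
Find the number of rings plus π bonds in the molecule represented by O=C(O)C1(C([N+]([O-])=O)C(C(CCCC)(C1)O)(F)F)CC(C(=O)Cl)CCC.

Molecular formula from the SMILES: C16H24ClF2NO6.
DoU = (2C + 2 + N − H − X)/2 = (2·16 + 2 + 1 − 24 − 3)/2 = 8/2 = 4.
(Structurally: 1 ring(s) + 3 π bond(s) = 4.)

4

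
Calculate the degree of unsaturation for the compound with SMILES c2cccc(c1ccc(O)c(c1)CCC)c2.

8

Molecular formula from the SMILES: C15H16O.
DoU = (2C + 2 + N − H − X)/2 = (2·15 + 2 + 0 − 16 − 0)/2 = 16/2 = 8.
(Structurally: 2 ring(s) + 6 π bond(s) = 8.)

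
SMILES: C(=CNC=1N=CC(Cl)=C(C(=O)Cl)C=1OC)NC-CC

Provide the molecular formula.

Heavy atoms from the SMILES: 12 C, 2 Cl, 3 N, 2 O.
Implicit hydrogens by atom environment:
  4 × C (aromatic): no H
  2 × C: 3 H each → 6
  2 × C: 2 H each → 4
  2 × C: 1 H each → 2
  2 × Cl: no H
  2 × N: 1 H each → 2
  2 × O: no H
  1 × C (aromatic): 1 H
  1 × C: no H
  1 × N (aromatic): no H
  Total hydrogens = 15.
Molecular formula: C12H15Cl2N3O2

C12H15Cl2N3O2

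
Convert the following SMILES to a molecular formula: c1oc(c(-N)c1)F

Heavy atoms from the SMILES: 4 C, 1 F, 1 N, 1 O.
Implicit hydrogens by atom environment:
  2 × C (aromatic): 1 H each → 2
  2 × C (aromatic): no H
  1 × F: no H
  1 × N: 2 H
  1 × O (aromatic): no H
  Total hydrogens = 4.
Molecular formula: C4H4FNO

C4H4FNO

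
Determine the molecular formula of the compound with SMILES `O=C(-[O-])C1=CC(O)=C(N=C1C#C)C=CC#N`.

C11H5N2O3-

Heavy atoms from the SMILES: 11 C, 2 N, 3 O.
Implicit hydrogens by atom environment:
  4 × C (aromatic): no H
  3 × C: 1 H each → 3
  3 × C: no H
  1 × C (aromatic): 1 H
  1 × N (aromatic): no H
  1 × N: no H
  1 × O: 1 H
  1 × O: no H
  1 × O (charge -1): no H
  Total hydrogens = 5.
Net charge -1.
Molecular formula: C11H5N2O3-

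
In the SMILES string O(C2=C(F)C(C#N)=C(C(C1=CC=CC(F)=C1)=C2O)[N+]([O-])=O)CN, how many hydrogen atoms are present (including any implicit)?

Hydrogens are implicit in SMILES; fill each atom to its normal valence:
  8 × C (aromatic): no H
  4 × C (aromatic): 1 H each → 4
  2 × F: no H
  2 × O: no H
  1 × C: 2 H
  1 × C: no H
  1 × N: 2 H
  1 × N: no H
  1 × N (charge +1): no H
  1 × O: 1 H
  1 × O (charge -1): no H
  Total hydrogens = 9.

9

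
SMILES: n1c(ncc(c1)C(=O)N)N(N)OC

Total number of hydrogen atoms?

9

Hydrogens are implicit in SMILES; fill each atom to its normal valence:
  2 × C (aromatic): 1 H each → 2
  2 × C (aromatic): no H
  2 × N: 2 H each → 4
  2 × N (aromatic): no H
  2 × O: no H
  1 × C: 3 H
  1 × C: no H
  1 × N: no H
  Total hydrogens = 9.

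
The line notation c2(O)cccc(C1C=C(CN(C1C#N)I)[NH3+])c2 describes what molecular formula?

Heavy atoms from the SMILES: 12 C, 1 I, 3 N, 1 O.
Implicit hydrogens by atom environment:
  4 × C (aromatic): 1 H each → 4
  3 × C: 1 H each → 3
  2 × C: no H
  2 × C (aromatic): no H
  2 × N: no H
  1 × C: 2 H
  1 × I: no H
  1 × N (charge +1): 3 H
  1 × O: 1 H
  Total hydrogens = 13.
Net charge +1.
Molecular formula: C12H13IN3O+

C12H13IN3O+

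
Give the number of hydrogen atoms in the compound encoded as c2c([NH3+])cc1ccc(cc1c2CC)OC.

16

Hydrogens are implicit in SMILES; fill each atom to its normal valence:
  5 × C (aromatic): 1 H each → 5
  5 × C (aromatic): no H
  2 × C: 3 H each → 6
  1 × C: 2 H
  1 × N (charge +1): 3 H
  1 × O: no H
  Total hydrogens = 16.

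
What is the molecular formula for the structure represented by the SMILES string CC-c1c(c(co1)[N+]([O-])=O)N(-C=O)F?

Heavy atoms from the SMILES: 7 C, 1 F, 2 N, 4 O.
Implicit hydrogens by atom environment:
  3 × C (aromatic): no H
  2 × O: no H
  1 × C: 3 H
  1 × C: 2 H
  1 × C (aromatic): 1 H
  1 × C: 1 H
  1 × F: no H
  1 × N (charge +1): no H
  1 × N: no H
  1 × O (aromatic): no H
  1 × O (charge -1): no H
  Total hydrogens = 7.
Molecular formula: C7H7FN2O4

C7H7FN2O4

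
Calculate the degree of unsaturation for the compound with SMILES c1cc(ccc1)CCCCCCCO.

4

Molecular formula from the SMILES: C13H20O.
DoU = (2C + 2 + N − H − X)/2 = (2·13 + 2 + 0 − 20 − 0)/2 = 8/2 = 4.
(Structurally: 1 ring(s) + 3 π bond(s) = 4.)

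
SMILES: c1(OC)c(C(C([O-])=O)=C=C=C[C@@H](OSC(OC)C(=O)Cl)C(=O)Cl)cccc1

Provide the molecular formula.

Heavy atoms from the SMILES: 17 C, 2 Cl, 7 O, 1 S.
Implicit hydrogens by atom environment:
  6 × C: no H
  6 × O: no H
  4 × C (aromatic): 1 H each → 4
  3 × C: 1 H each → 3
  2 × C: 3 H each → 6
  2 × C (aromatic): no H
  2 × Cl: no H
  1 × O (charge -1): no H
  1 × S: no H
  Total hydrogens = 13.
Net charge -1.
Molecular formula: C17H13Cl2O7S-

C17H13Cl2O7S-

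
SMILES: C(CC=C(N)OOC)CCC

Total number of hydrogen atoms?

Hydrogens are implicit in SMILES; fill each atom to its normal valence:
  4 × C: 2 H each → 8
  2 × C: 3 H each → 6
  2 × O: no H
  1 × C: 1 H
  1 × C: no H
  1 × N: 2 H
  Total hydrogens = 17.

17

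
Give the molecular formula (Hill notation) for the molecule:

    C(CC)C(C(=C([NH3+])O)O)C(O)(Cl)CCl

Heavy atoms from the SMILES: 8 C, 2 Cl, 1 N, 3 O.
Implicit hydrogens by atom environment:
  3 × C: 2 H each → 6
  3 × C: no H
  3 × O: 1 H each → 3
  2 × Cl: no H
  1 × C: 3 H
  1 × C: 1 H
  1 × N (charge +1): 3 H
  Total hydrogens = 16.
Net charge +1.
Molecular formula: C8H16Cl2NO3+

C8H16Cl2NO3+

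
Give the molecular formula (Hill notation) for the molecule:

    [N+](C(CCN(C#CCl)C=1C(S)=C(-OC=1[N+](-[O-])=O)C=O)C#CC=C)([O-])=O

Heavy atoms from the SMILES: 14 C, 1 Cl, 3 N, 6 O, 1 S.
Implicit hydrogens by atom environment:
  4 × C (aromatic): no H
  4 × C: no H
  3 × C: 2 H each → 6
  3 × C: 1 H each → 3
  3 × O: no H
  2 × N (charge +1): no H
  2 × O (charge -1): no H
  1 × Cl: no H
  1 × N: no H
  1 × O (aromatic): no H
  1 × S: 1 H
  Total hydrogens = 10.
Molecular formula: C14H10ClN3O6S

C14H10ClN3O6S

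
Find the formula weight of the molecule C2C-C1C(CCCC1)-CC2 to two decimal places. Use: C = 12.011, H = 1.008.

138.25

Molecular formula: C10H18.
M = 10×12.011 + 18×1.008 = 138.25 g/mol.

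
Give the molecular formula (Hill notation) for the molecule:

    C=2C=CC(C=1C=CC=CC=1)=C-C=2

C12H10

Heavy atoms from the SMILES: 12 C.
Implicit hydrogens by atom environment:
  10 × C (aromatic): 1 H each → 10
  2 × C (aromatic): no H
  Total hydrogens = 10.
Molecular formula: C12H10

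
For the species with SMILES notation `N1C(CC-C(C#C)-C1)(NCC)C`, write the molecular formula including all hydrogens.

C10H18N2

Heavy atoms from the SMILES: 10 C, 2 N.
Implicit hydrogens by atom environment:
  4 × C: 2 H each → 8
  2 × C: 3 H each → 6
  2 × C: 1 H each → 2
  2 × C: no H
  2 × N: 1 H each → 2
  Total hydrogens = 18.
Molecular formula: C10H18N2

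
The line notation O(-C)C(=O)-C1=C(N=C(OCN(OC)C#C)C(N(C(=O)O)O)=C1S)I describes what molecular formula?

C12H12IN3O7S

Heavy atoms from the SMILES: 12 C, 1 I, 3 N, 7 O, 1 S.
Implicit hydrogens by atom environment:
  5 × C (aromatic): no H
  5 × O: no H
  3 × C: no H
  2 × C: 3 H each → 6
  2 × N: no H
  2 × O: 1 H each → 2
  1 × C: 2 H
  1 × C: 1 H
  1 × I: no H
  1 × N (aromatic): no H
  1 × S: 1 H
  Total hydrogens = 12.
Molecular formula: C12H12IN3O7S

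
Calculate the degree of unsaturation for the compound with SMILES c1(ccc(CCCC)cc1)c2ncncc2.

8

Molecular formula from the SMILES: C14H16N2.
DoU = (2C + 2 + N − H − X)/2 = (2·14 + 2 + 2 − 16 − 0)/2 = 16/2 = 8.
(Structurally: 2 ring(s) + 6 π bond(s) = 8.)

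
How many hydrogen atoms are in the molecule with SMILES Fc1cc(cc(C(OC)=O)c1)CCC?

Hydrogens are implicit in SMILES; fill each atom to its normal valence:
  3 × C (aromatic): 1 H each → 3
  3 × C (aromatic): no H
  2 × C: 3 H each → 6
  2 × C: 2 H each → 4
  2 × O: no H
  1 × C: no H
  1 × F: no H
  Total hydrogens = 13.

13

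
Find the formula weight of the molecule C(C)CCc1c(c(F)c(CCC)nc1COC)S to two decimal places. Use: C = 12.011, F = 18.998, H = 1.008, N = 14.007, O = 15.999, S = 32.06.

271.39

Molecular formula: C14H22FNOS.
M = 14×12.011 + 1×18.998 + 22×1.008 + 1×14.007 + 1×15.999 + 1×32.06 = 271.39 g/mol.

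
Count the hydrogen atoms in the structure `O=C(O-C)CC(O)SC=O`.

Hydrogens are implicit in SMILES; fill each atom to its normal valence:
  3 × O: no H
  2 × C: 1 H each → 2
  1 × C: 3 H
  1 × C: 2 H
  1 × C: no H
  1 × O: 1 H
  1 × S: no H
  Total hydrogens = 8.

8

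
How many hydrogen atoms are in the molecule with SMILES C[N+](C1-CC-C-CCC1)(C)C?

22

Hydrogens are implicit in SMILES; fill each atom to its normal valence:
  6 × C: 2 H each → 12
  3 × C: 3 H each → 9
  1 × C: 1 H
  1 × N (charge +1): no H
  Total hydrogens = 22.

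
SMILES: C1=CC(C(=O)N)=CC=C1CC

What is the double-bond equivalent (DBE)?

5

Molecular formula from the SMILES: C9H11NO.
DoU = (2C + 2 + N − H − X)/2 = (2·9 + 2 + 1 − 11 − 0)/2 = 10/2 = 5.
(Structurally: 1 ring(s) + 4 π bond(s) = 5.)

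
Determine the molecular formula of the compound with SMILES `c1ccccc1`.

Heavy atoms from the SMILES: 6 C.
Implicit hydrogens by atom environment:
  6 × C (aromatic): 1 H each → 6
  Total hydrogens = 6.
Molecular formula: C6H6

C6H6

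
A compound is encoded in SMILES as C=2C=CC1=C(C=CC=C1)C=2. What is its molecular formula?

C10H8

Heavy atoms from the SMILES: 10 C.
Implicit hydrogens by atom environment:
  8 × C (aromatic): 1 H each → 8
  2 × C (aromatic): no H
  Total hydrogens = 8.
Molecular formula: C10H8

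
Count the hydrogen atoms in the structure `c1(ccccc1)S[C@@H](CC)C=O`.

Hydrogens are implicit in SMILES; fill each atom to its normal valence:
  5 × C (aromatic): 1 H each → 5
  2 × C: 1 H each → 2
  1 × C: 3 H
  1 × C: 2 H
  1 × C (aromatic): no H
  1 × O: no H
  1 × S: no H
  Total hydrogens = 12.

12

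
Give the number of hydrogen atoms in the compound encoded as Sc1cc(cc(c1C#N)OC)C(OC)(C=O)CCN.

16

Hydrogens are implicit in SMILES; fill each atom to its normal valence:
  4 × C (aromatic): no H
  3 × O: no H
  2 × C: 3 H each → 6
  2 × C: 2 H each → 4
  2 × C (aromatic): 1 H each → 2
  2 × C: no H
  1 × C: 1 H
  1 × N: 2 H
  1 × N: no H
  1 × S: 1 H
  Total hydrogens = 16.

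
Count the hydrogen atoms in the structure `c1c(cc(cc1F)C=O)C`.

7

Hydrogens are implicit in SMILES; fill each atom to its normal valence:
  3 × C (aromatic): 1 H each → 3
  3 × C (aromatic): no H
  1 × C: 3 H
  1 × C: 1 H
  1 × F: no H
  1 × O: no H
  Total hydrogens = 7.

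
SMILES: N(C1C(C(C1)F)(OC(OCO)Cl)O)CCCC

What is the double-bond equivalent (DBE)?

Molecular formula from the SMILES: C10H19ClFNO4.
DoU = (2C + 2 + N − H − X)/2 = (2·10 + 2 + 1 − 19 − 2)/2 = 2/2 = 1.
(Structurally: 1 ring(s) + 0 π bond(s) = 1.)

1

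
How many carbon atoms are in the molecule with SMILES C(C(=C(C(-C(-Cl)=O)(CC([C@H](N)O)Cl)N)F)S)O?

8

The symbol for carbon appears 8 times in the SMILES. (Cl is a single chlorine, not C + l.)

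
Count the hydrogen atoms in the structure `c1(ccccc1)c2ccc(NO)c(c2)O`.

11

Hydrogens are implicit in SMILES; fill each atom to its normal valence:
  8 × C (aromatic): 1 H each → 8
  4 × C (aromatic): no H
  2 × O: 1 H each → 2
  1 × N: 1 H
  Total hydrogens = 11.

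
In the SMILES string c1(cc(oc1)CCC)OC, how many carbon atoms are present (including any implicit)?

The symbol for carbon appears 8 times in the SMILES. Lowercase c denotes aromatic carbon and counts toward C.

8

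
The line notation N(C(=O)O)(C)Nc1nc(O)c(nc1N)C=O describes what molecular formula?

Heavy atoms from the SMILES: 7 C, 5 N, 4 O.
Implicit hydrogens by atom environment:
  4 × C (aromatic): no H
  2 × N (aromatic): no H
  2 × O: 1 H each → 2
  2 × O: no H
  1 × C: 3 H
  1 × C: 1 H
  1 × C: no H
  1 × N: 2 H
  1 × N: 1 H
  1 × N: no H
  Total hydrogens = 9.
Molecular formula: C7H9N5O4

C7H9N5O4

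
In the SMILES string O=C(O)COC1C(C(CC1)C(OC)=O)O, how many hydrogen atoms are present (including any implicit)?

14

Hydrogens are implicit in SMILES; fill each atom to its normal valence:
  4 × O: no H
  3 × C: 2 H each → 6
  3 × C: 1 H each → 3
  2 × C: no H
  2 × O: 1 H each → 2
  1 × C: 3 H
  Total hydrogens = 14.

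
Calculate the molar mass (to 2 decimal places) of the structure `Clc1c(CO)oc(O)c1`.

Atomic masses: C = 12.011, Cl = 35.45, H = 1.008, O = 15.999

Molecular formula: C5H5ClO3.
M = 5×12.011 + 1×35.45 + 5×1.008 + 3×15.999 = 148.54 g/mol.

148.54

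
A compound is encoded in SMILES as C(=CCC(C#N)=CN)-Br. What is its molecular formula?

Heavy atoms from the SMILES: 1 Br, 6 C, 2 N.
Implicit hydrogens by atom environment:
  3 × C: 1 H each → 3
  2 × C: no H
  1 × Br: no H
  1 × C: 2 H
  1 × N: 2 H
  1 × N: no H
  Total hydrogens = 7.
Molecular formula: C6H7BrN2

C6H7BrN2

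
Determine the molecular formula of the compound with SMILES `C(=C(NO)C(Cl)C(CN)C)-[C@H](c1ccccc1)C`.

C14H21ClN2O

Heavy atoms from the SMILES: 14 C, 1 Cl, 2 N, 1 O.
Implicit hydrogens by atom environment:
  5 × C (aromatic): 1 H each → 5
  4 × C: 1 H each → 4
  2 × C: 3 H each → 6
  1 × C: 2 H
  1 × C: no H
  1 × C (aromatic): no H
  1 × Cl: no H
  1 × N: 2 H
  1 × N: 1 H
  1 × O: 1 H
  Total hydrogens = 21.
Molecular formula: C14H21ClN2O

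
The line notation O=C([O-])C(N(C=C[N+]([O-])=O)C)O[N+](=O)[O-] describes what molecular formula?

Heavy atoms from the SMILES: 5 C, 3 N, 7 O.
Implicit hydrogens by atom environment:
  4 × O: no H
  3 × C: 1 H each → 3
  3 × O (charge -1): no H
  2 × N (charge +1): no H
  1 × C: 3 H
  1 × C: no H
  1 × N: no H
  Total hydrogens = 6.
Net charge -1.
Molecular formula: C5H6N3O7-

C5H6N3O7-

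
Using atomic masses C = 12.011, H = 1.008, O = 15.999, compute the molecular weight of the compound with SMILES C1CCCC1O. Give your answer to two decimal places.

Molecular formula: C5H10O.
M = 5×12.011 + 10×1.008 + 1×15.999 = 86.13 g/mol.

86.13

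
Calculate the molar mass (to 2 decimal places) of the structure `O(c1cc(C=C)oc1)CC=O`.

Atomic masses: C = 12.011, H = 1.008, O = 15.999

152.15

Molecular formula: C8H8O3.
M = 8×12.011 + 8×1.008 + 3×15.999 = 152.15 g/mol.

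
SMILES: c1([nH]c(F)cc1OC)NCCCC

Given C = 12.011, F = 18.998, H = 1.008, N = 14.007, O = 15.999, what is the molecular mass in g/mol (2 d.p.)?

186.23

Molecular formula: C9H15FN2O.
M = 9×12.011 + 1×18.998 + 15×1.008 + 2×14.007 + 1×15.999 = 186.23 g/mol.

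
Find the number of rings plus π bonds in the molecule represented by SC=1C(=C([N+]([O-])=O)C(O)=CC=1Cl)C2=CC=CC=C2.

9

Molecular formula from the SMILES: C12H8ClNO3S.
DoU = (2C + 2 + N − H − X)/2 = (2·12 + 2 + 1 − 8 − 1)/2 = 18/2 = 9.
(Structurally: 2 ring(s) + 7 π bond(s) = 9.)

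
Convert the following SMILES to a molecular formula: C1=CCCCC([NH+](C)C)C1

Heavy atoms from the SMILES: 9 C, 1 N.
Implicit hydrogens by atom environment:
  4 × C: 2 H each → 8
  3 × C: 1 H each → 3
  2 × C: 3 H each → 6
  1 × N (charge +1): 1 H
  Total hydrogens = 18.
Net charge +1.
Molecular formula: C9H18N+

C9H18N+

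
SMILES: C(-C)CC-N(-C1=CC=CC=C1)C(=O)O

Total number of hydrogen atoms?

15

Hydrogens are implicit in SMILES; fill each atom to its normal valence:
  5 × C (aromatic): 1 H each → 5
  3 × C: 2 H each → 6
  1 × C: 3 H
  1 × C: no H
  1 × C (aromatic): no H
  1 × N: no H
  1 × O: 1 H
  1 × O: no H
  Total hydrogens = 15.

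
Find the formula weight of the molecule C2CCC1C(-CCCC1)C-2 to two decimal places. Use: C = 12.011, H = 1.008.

Molecular formula: C10H18.
M = 10×12.011 + 18×1.008 = 138.25 g/mol.

138.25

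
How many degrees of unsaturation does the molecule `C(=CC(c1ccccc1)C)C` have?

5

Molecular formula from the SMILES: C11H14.
DoU = (2C + 2 + N − H − X)/2 = (2·11 + 2 + 0 − 14 − 0)/2 = 10/2 = 5.
(Structurally: 1 ring(s) + 4 π bond(s) = 5.)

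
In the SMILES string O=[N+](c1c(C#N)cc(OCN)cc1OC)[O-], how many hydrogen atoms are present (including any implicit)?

Hydrogens are implicit in SMILES; fill each atom to its normal valence:
  4 × C (aromatic): no H
  3 × O: no H
  2 × C (aromatic): 1 H each → 2
  1 × C: 3 H
  1 × C: 2 H
  1 × C: no H
  1 × N: 2 H
  1 × N (charge +1): no H
  1 × N: no H
  1 × O (charge -1): no H
  Total hydrogens = 9.

9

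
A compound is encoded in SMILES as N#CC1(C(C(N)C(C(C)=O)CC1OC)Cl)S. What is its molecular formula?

Heavy atoms from the SMILES: 10 C, 1 Cl, 2 N, 2 O, 1 S.
Implicit hydrogens by atom environment:
  4 × C: 1 H each → 4
  3 × C: no H
  2 × C: 3 H each → 6
  2 × O: no H
  1 × C: 2 H
  1 × Cl: no H
  1 × N: 2 H
  1 × N: no H
  1 × S: 1 H
  Total hydrogens = 15.
Molecular formula: C10H15ClN2O2S

C10H15ClN2O2S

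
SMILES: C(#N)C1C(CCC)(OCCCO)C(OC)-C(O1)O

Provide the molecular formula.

Heavy atoms from the SMILES: 12 C, 1 N, 5 O.
Implicit hydrogens by atom environment:
  5 × C: 2 H each → 10
  3 × C: 1 H each → 3
  3 × O: no H
  2 × C: 3 H each → 6
  2 × C: no H
  2 × O: 1 H each → 2
  1 × N: no H
  Total hydrogens = 21.
Molecular formula: C12H21NO5

C12H21NO5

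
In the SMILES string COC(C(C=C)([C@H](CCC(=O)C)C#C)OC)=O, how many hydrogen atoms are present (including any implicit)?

18

Hydrogens are implicit in SMILES; fill each atom to its normal valence:
  4 × C: no H
  4 × O: no H
  3 × C: 3 H each → 9
  3 × C: 2 H each → 6
  3 × C: 1 H each → 3
  Total hydrogens = 18.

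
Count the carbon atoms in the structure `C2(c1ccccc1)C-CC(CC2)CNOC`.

14

The symbol for carbon appears 14 times in the SMILES. Lowercase c denotes aromatic carbon and counts toward C.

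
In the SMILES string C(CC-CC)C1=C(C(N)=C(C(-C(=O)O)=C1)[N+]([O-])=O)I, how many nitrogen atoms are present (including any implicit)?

2

The symbol for nitrogen appears 2 times in the SMILES.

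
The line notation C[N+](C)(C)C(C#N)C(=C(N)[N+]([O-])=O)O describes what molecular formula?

Heavy atoms from the SMILES: 7 C, 4 N, 3 O.
Implicit hydrogens by atom environment:
  3 × C: 3 H each → 9
  3 × C: no H
  2 × N (charge +1): no H
  1 × C: 1 H
  1 × N: 2 H
  1 × N: no H
  1 × O: 1 H
  1 × O: no H
  1 × O (charge -1): no H
  Total hydrogens = 13.
Net charge +1.
Molecular formula: C7H13N4O3+

C7H13N4O3+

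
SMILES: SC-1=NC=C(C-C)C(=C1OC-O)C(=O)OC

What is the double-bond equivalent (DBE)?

Molecular formula from the SMILES: C10H13NO4S.
DoU = (2C + 2 + N − H − X)/2 = (2·10 + 2 + 1 − 13 − 0)/2 = 10/2 = 5.
(Structurally: 1 ring(s) + 4 π bond(s) = 5.)

5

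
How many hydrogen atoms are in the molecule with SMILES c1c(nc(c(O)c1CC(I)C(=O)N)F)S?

8

Hydrogens are implicit in SMILES; fill each atom to its normal valence:
  4 × C (aromatic): no H
  1 × C: 2 H
  1 × C (aromatic): 1 H
  1 × C: 1 H
  1 × C: no H
  1 × F: no H
  1 × I: no H
  1 × N: 2 H
  1 × N (aromatic): no H
  1 × O: 1 H
  1 × O: no H
  1 × S: 1 H
  Total hydrogens = 8.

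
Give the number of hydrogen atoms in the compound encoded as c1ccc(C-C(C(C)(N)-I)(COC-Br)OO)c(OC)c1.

Hydrogens are implicit in SMILES; fill each atom to its normal valence:
  4 × C (aromatic): 1 H each → 4
  3 × C: 2 H each → 6
  3 × O: no H
  2 × C: 3 H each → 6
  2 × C: no H
  2 × C (aromatic): no H
  1 × Br: no H
  1 × I: no H
  1 × N: 2 H
  1 × O: 1 H
  Total hydrogens = 19.

19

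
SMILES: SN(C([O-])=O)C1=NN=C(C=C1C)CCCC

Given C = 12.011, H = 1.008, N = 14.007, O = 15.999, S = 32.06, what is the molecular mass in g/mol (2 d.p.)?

Molecular formula: C10H14N3O2S-.
M = 10×12.011 + 14×1.008 + 3×14.007 + 2×15.999 + 1×32.06 = 240.30 g/mol.

240.30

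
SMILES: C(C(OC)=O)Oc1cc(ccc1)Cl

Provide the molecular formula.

Heavy atoms from the SMILES: 9 C, 1 Cl, 3 O.
Implicit hydrogens by atom environment:
  4 × C (aromatic): 1 H each → 4
  3 × O: no H
  2 × C (aromatic): no H
  1 × C: 3 H
  1 × C: 2 H
  1 × C: no H
  1 × Cl: no H
  Total hydrogens = 9.
Molecular formula: C9H9ClO3

C9H9ClO3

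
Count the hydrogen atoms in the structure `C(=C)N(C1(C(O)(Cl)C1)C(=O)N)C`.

11

Hydrogens are implicit in SMILES; fill each atom to its normal valence:
  3 × C: no H
  2 × C: 2 H each → 4
  1 × C: 3 H
  1 × C: 1 H
  1 × Cl: no H
  1 × N: 2 H
  1 × N: no H
  1 × O: 1 H
  1 × O: no H
  Total hydrogens = 11.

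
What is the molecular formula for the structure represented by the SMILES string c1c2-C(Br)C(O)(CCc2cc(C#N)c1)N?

Heavy atoms from the SMILES: 1 Br, 11 C, 2 N, 1 O.
Implicit hydrogens by atom environment:
  3 × C (aromatic): 1 H each → 3
  3 × C (aromatic): no H
  2 × C: 2 H each → 4
  2 × C: no H
  1 × Br: no H
  1 × C: 1 H
  1 × N: 2 H
  1 × N: no H
  1 × O: 1 H
  Total hydrogens = 11.
Molecular formula: C11H11BrN2O

C11H11BrN2O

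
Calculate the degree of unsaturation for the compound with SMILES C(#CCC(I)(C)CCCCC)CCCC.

2

Molecular formula from the SMILES: C14H25I.
DoU = (2C + 2 + N − H − X)/2 = (2·14 + 2 + 0 − 25 − 1)/2 = 4/2 = 2.
(Structurally: 0 ring(s) + 2 π bond(s) = 2.)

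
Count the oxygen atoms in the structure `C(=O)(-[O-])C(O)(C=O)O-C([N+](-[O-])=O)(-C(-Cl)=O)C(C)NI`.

The symbol for oxygen appears 8 times in the SMILES.

8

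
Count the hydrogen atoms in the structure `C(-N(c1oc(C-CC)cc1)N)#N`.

11

Hydrogens are implicit in SMILES; fill each atom to its normal valence:
  2 × C: 2 H each → 4
  2 × C (aromatic): 1 H each → 2
  2 × C (aromatic): no H
  2 × N: no H
  1 × C: 3 H
  1 × C: no H
  1 × N: 2 H
  1 × O (aromatic): no H
  Total hydrogens = 11.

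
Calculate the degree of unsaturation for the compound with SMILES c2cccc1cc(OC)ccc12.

7

Molecular formula from the SMILES: C11H10O.
DoU = (2C + 2 + N − H − X)/2 = (2·11 + 2 + 0 − 10 − 0)/2 = 14/2 = 7.
(Structurally: 2 ring(s) + 5 π bond(s) = 7.)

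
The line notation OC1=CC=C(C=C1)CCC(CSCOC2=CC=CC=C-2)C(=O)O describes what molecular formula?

C18H20O4S

Heavy atoms from the SMILES: 18 C, 4 O, 1 S.
Implicit hydrogens by atom environment:
  9 × C (aromatic): 1 H each → 9
  4 × C: 2 H each → 8
  3 × C (aromatic): no H
  2 × O: 1 H each → 2
  2 × O: no H
  1 × C: 1 H
  1 × C: no H
  1 × S: no H
  Total hydrogens = 20.
Molecular formula: C18H20O4S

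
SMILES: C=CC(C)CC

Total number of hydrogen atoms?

12

Hydrogens are implicit in SMILES; fill each atom to its normal valence:
  2 × C: 3 H each → 6
  2 × C: 2 H each → 4
  2 × C: 1 H each → 2
  Total hydrogens = 12.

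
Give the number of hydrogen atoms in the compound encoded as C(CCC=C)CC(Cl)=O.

11

Hydrogens are implicit in SMILES; fill each atom to its normal valence:
  5 × C: 2 H each → 10
  1 × C: 1 H
  1 × C: no H
  1 × Cl: no H
  1 × O: no H
  Total hydrogens = 11.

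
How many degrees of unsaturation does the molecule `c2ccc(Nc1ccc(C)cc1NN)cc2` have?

Molecular formula from the SMILES: C13H15N3.
DoU = (2C + 2 + N − H − X)/2 = (2·13 + 2 + 3 − 15 − 0)/2 = 16/2 = 8.
(Structurally: 2 ring(s) + 6 π bond(s) = 8.)

8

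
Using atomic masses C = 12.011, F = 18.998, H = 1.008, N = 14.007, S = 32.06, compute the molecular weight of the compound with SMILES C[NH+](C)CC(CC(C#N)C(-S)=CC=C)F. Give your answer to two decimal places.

Molecular formula: C11H18FN2S+.
M = 11×12.011 + 1×18.998 + 18×1.008 + 2×14.007 + 1×32.06 = 229.34 g/mol.

229.34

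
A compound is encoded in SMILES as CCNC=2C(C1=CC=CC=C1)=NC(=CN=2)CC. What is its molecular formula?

Heavy atoms from the SMILES: 14 C, 3 N.
Implicit hydrogens by atom environment:
  6 × C (aromatic): 1 H each → 6
  4 × C (aromatic): no H
  2 × C: 3 H each → 6
  2 × C: 2 H each → 4
  2 × N (aromatic): no H
  1 × N: 1 H
  Total hydrogens = 17.
Molecular formula: C14H17N3

C14H17N3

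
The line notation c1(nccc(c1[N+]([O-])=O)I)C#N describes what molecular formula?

C6H2IN3O2

Heavy atoms from the SMILES: 6 C, 1 I, 3 N, 2 O.
Implicit hydrogens by atom environment:
  3 × C (aromatic): no H
  2 × C (aromatic): 1 H each → 2
  1 × C: no H
  1 × I: no H
  1 × N (aromatic): no H
  1 × N: no H
  1 × N (charge +1): no H
  1 × O: no H
  1 × O (charge -1): no H
  Total hydrogens = 2.
Molecular formula: C6H2IN3O2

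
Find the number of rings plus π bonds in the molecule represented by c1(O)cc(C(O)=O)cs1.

4

Molecular formula from the SMILES: C5H4O3S.
DoU = (2C + 2 + N − H − X)/2 = (2·5 + 2 + 0 − 4 − 0)/2 = 8/2 = 4.
(Structurally: 1 ring(s) + 3 π bond(s) = 4.)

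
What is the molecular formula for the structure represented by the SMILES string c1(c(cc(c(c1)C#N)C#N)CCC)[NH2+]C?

C12H14N3+

Heavy atoms from the SMILES: 12 C, 3 N.
Implicit hydrogens by atom environment:
  4 × C (aromatic): no H
  2 × C: 3 H each → 6
  2 × C: 2 H each → 4
  2 × C (aromatic): 1 H each → 2
  2 × C: no H
  2 × N: no H
  1 × N (charge +1): 2 H
  Total hydrogens = 14.
Net charge +1.
Molecular formula: C12H14N3+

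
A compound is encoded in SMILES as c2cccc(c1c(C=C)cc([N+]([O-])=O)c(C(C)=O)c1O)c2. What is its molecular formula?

Heavy atoms from the SMILES: 16 C, 1 N, 4 O.
Implicit hydrogens by atom environment:
  6 × C (aromatic): 1 H each → 6
  6 × C (aromatic): no H
  2 × O: no H
  1 × C: 3 H
  1 × C: 2 H
  1 × C: 1 H
  1 × C: no H
  1 × N (charge +1): no H
  1 × O: 1 H
  1 × O (charge -1): no H
  Total hydrogens = 13.
Molecular formula: C16H13NO4

C16H13NO4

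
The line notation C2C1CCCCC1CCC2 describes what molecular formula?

Heavy atoms from the SMILES: 10 C.
Implicit hydrogens by atom environment:
  8 × C: 2 H each → 16
  2 × C: 1 H each → 2
  Total hydrogens = 18.
Molecular formula: C10H18

C10H18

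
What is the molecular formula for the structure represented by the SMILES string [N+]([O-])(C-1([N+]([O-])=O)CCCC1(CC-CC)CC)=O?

Heavy atoms from the SMILES: 11 C, 2 N, 4 O.
Implicit hydrogens by atom environment:
  7 × C: 2 H each → 14
  2 × C: 3 H each → 6
  2 × C: no H
  2 × N (charge +1): no H
  2 × O: no H
  2 × O (charge -1): no H
  Total hydrogens = 20.
Molecular formula: C11H20N2O4

C11H20N2O4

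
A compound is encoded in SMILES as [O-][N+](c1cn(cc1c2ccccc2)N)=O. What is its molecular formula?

Heavy atoms from the SMILES: 10 C, 3 N, 2 O.
Implicit hydrogens by atom environment:
  7 × C (aromatic): 1 H each → 7
  3 × C (aromatic): no H
  1 × N: 2 H
  1 × N (aromatic): no H
  1 × N (charge +1): no H
  1 × O: no H
  1 × O (charge -1): no H
  Total hydrogens = 9.
Molecular formula: C10H9N3O2

C10H9N3O2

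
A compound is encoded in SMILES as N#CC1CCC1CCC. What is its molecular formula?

Heavy atoms from the SMILES: 8 C, 1 N.
Implicit hydrogens by atom environment:
  4 × C: 2 H each → 8
  2 × C: 1 H each → 2
  1 × C: 3 H
  1 × C: no H
  1 × N: no H
  Total hydrogens = 13.
Molecular formula: C8H13N

C8H13N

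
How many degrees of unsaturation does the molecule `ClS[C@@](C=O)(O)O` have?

1

Molecular formula from the SMILES: C2H3ClO3S.
DoU = (2C + 2 + N − H − X)/2 = (2·2 + 2 + 0 − 3 − 1)/2 = 2/2 = 1.
(Structurally: 0 ring(s) + 1 π bond(s) = 1.)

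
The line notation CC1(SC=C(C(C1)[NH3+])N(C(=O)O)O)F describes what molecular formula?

C7H12FN2O3S+

Heavy atoms from the SMILES: 7 C, 1 F, 2 N, 3 O, 1 S.
Implicit hydrogens by atom environment:
  3 × C: no H
  2 × C: 1 H each → 2
  2 × O: 1 H each → 2
  1 × C: 3 H
  1 × C: 2 H
  1 × F: no H
  1 × N (charge +1): 3 H
  1 × N: no H
  1 × O: no H
  1 × S: no H
  Total hydrogens = 12.
Net charge +1.
Molecular formula: C7H12FN2O3S+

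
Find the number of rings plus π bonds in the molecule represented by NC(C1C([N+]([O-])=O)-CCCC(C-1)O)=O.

3

Molecular formula from the SMILES: C8H14N2O4.
DoU = (2C + 2 + N − H − X)/2 = (2·8 + 2 + 2 − 14 − 0)/2 = 6/2 = 3.
(Structurally: 1 ring(s) + 2 π bond(s) = 3.)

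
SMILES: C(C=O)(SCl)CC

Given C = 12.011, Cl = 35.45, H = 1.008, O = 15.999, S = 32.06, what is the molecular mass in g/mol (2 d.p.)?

138.61

Molecular formula: C4H7ClOS.
M = 4×12.011 + 1×35.45 + 7×1.008 + 1×15.999 + 1×32.06 = 138.61 g/mol.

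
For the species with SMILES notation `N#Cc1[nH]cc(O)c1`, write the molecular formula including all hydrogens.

C5H4N2O

Heavy atoms from the SMILES: 5 C, 2 N, 1 O.
Implicit hydrogens by atom environment:
  2 × C (aromatic): 1 H each → 2
  2 × C (aromatic): no H
  1 × C: no H
  1 × N (aromatic): 1 H
  1 × N: no H
  1 × O: 1 H
  Total hydrogens = 4.
Molecular formula: C5H4N2O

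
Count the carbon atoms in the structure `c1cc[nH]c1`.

The symbol for carbon appears 4 times in the SMILES. Lowercase c denotes aromatic carbon and counts toward C.

4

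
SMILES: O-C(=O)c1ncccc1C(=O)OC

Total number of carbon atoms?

The symbol for carbon appears 8 times in the SMILES. Lowercase c denotes aromatic carbon and counts toward C.

8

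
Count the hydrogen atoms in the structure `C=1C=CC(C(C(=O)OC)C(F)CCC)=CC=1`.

17

Hydrogens are implicit in SMILES; fill each atom to its normal valence:
  5 × C (aromatic): 1 H each → 5
  2 × C: 3 H each → 6
  2 × C: 2 H each → 4
  2 × C: 1 H each → 2
  2 × O: no H
  1 × C: no H
  1 × C (aromatic): no H
  1 × F: no H
  Total hydrogens = 17.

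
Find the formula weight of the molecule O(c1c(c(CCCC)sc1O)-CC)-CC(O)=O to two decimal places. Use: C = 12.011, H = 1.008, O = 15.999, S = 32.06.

Molecular formula: C12H18O4S.
M = 12×12.011 + 18×1.008 + 4×15.999 + 1×32.06 = 258.33 g/mol.

258.33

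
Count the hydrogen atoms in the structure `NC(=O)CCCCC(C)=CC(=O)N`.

Hydrogens are implicit in SMILES; fill each atom to its normal valence:
  4 × C: 2 H each → 8
  3 × C: no H
  2 × N: 2 H each → 4
  2 × O: no H
  1 × C: 3 H
  1 × C: 1 H
  Total hydrogens = 16.

16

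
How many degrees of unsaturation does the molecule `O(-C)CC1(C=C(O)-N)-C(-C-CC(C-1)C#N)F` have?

4

Molecular formula from the SMILES: C11H17FN2O2.
DoU = (2C + 2 + N − H − X)/2 = (2·11 + 2 + 2 − 17 − 1)/2 = 8/2 = 4.
(Structurally: 1 ring(s) + 3 π bond(s) = 4.)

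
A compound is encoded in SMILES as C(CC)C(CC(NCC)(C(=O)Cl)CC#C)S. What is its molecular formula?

Heavy atoms from the SMILES: 12 C, 1 Cl, 1 N, 1 O, 1 S.
Implicit hydrogens by atom environment:
  5 × C: 2 H each → 10
  3 × C: no H
  2 × C: 3 H each → 6
  2 × C: 1 H each → 2
  1 × Cl: no H
  1 × N: 1 H
  1 × O: no H
  1 × S: 1 H
  Total hydrogens = 20.
Molecular formula: C12H20ClNOS

C12H20ClNOS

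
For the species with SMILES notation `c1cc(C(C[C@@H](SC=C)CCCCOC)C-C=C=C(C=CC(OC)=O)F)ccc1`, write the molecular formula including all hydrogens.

Heavy atoms from the SMILES: 24 C, 1 F, 3 O, 1 S.
Implicit hydrogens by atom environment:
  7 × C: 2 H each → 14
  6 × C: 1 H each → 6
  5 × C (aromatic): 1 H each → 5
  3 × C: no H
  3 × O: no H
  2 × C: 3 H each → 6
  1 × C (aromatic): no H
  1 × F: no H
  1 × S: no H
  Total hydrogens = 31.
Molecular formula: C24H31FO3S

C24H31FO3S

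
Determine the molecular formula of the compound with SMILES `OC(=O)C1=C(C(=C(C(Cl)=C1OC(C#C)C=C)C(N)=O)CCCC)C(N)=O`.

C18H19ClN2O5

Heavy atoms from the SMILES: 18 C, 1 Cl, 2 N, 5 O.
Implicit hydrogens by atom environment:
  6 × C (aromatic): no H
  4 × C: 2 H each → 8
  4 × C: no H
  4 × O: no H
  3 × C: 1 H each → 3
  2 × N: 2 H each → 4
  1 × C: 3 H
  1 × Cl: no H
  1 × O: 1 H
  Total hydrogens = 19.
Molecular formula: C18H19ClN2O5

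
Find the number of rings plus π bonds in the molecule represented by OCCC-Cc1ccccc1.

Molecular formula from the SMILES: C10H14O.
DoU = (2C + 2 + N − H − X)/2 = (2·10 + 2 + 0 − 14 − 0)/2 = 8/2 = 4.
(Structurally: 1 ring(s) + 3 π bond(s) = 4.)

4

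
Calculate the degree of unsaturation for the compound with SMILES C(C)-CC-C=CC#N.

3

Molecular formula from the SMILES: C7H11N.
DoU = (2C + 2 + N − H − X)/2 = (2·7 + 2 + 1 − 11 − 0)/2 = 6/2 = 3.
(Structurally: 0 ring(s) + 3 π bond(s) = 3.)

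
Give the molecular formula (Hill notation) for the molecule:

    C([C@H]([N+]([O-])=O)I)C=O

C3H4INO3

Heavy atoms from the SMILES: 3 C, 1 I, 1 N, 3 O.
Implicit hydrogens by atom environment:
  2 × C: 1 H each → 2
  2 × O: no H
  1 × C: 2 H
  1 × I: no H
  1 × N (charge +1): no H
  1 × O (charge -1): no H
  Total hydrogens = 4.
Molecular formula: C3H4INO3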